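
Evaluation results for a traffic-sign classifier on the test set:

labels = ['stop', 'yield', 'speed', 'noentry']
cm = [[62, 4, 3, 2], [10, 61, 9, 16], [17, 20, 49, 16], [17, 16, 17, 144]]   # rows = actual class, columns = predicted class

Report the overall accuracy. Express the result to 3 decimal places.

0.683

Accuracy = trace / total = (62+61+49+144=316) / 463 = 316/463 = 0.683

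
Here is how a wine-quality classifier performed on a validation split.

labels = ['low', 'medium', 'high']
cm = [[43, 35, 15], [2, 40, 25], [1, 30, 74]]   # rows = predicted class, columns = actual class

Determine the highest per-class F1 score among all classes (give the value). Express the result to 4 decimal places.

0.6758

Per-class F1 score (2·TP/(2·TP+FP+FN)):
  low: TP=43, FP=35+15=50, FN=2+1=3 → 86/139 = 0.61871
  medium: TP=40, FP=2+25=27, FN=35+30=65 → 80/172 = 0.46512
  high: TP=74, FP=1+30=31, FN=15+25=40 → 148/219 = 0.67580
Highest is class 'high' with F1 score = 0.6758.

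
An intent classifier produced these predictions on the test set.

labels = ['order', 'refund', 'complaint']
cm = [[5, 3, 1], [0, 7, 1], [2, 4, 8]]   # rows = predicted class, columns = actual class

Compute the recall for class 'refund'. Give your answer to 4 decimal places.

One-vs-rest for 'refund': TP = diagonal; FP = other classes predicted 'refund'; FN = 'refund' predicted as other.
recall = TP/(TP+FN).
refund: TP=7, FN=3+4=7 → 7/14 = 0.50000

0.5000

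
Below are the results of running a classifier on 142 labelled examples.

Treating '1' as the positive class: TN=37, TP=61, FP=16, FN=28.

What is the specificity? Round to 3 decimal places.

Specificity = TN/(TN+FP) = 37/(37+16) = 0.698

0.698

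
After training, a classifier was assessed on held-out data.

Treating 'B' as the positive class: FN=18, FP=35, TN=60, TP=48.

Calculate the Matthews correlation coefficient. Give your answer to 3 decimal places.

0.353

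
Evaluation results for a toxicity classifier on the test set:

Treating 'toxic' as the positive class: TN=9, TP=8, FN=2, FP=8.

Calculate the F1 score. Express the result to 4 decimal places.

Precision = TP/(TP+FP) = 8/16 = 0.5000
Recall = TP/(TP+FN) = 8/10 = 0.8000
F1 = 2·TP/(2·TP+FP+FN) = 16/26 = 0.6154

0.6154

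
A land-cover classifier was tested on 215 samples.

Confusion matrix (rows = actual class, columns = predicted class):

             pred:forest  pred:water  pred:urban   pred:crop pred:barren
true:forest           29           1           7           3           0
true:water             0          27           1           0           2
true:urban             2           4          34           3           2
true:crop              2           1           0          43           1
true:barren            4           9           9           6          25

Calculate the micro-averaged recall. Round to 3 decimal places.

Micro-averaging pools counts across classes: ΣTP=158, ΣFP=57, ΣFN=57.
Micro-recall = TP/(TP+FN) on pooled counts = 0.735 (equals overall accuracy in single-label multiclass).

0.735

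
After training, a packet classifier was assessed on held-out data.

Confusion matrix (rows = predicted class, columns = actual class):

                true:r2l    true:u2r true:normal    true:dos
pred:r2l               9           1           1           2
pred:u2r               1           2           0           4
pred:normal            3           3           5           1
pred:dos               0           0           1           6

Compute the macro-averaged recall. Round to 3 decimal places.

0.550

Per-class recall (TP/(TP+FN)):
  r2l: TP=9, FN=1+3+0=4 → 9/13 = 0.6923
  u2r: TP=2, FN=1+3+0=4 → 2/6 = 0.3333
  normal: TP=5, FN=1+0+1=2 → 5/7 = 0.7143
  dos: TP=6, FN=2+4+1=7 → 6/13 = 0.4615
Macro-recall = mean = (0.6923 + 0.3333 + 0.7143 + 0.4615) / 4 = 0.550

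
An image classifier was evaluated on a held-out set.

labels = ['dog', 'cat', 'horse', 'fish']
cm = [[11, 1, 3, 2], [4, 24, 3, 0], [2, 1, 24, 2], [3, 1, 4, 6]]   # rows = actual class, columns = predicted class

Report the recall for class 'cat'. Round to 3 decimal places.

0.774

recall = TP/(TP+FN).
cat: TP=24, FN=4+3+0=7 → 24/31 = 0.7742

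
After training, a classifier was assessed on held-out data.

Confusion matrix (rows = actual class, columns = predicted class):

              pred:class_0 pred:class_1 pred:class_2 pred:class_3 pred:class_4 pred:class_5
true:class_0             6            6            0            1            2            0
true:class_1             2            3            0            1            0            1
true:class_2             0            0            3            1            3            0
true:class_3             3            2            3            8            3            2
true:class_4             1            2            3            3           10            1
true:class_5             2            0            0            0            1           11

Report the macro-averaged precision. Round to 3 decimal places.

Per-class precision (TP/(TP+FP)):
  class_0: TP=6, FP=2+0+3+1+2=8 → 6/14 = 0.4286
  class_1: TP=3, FP=6+0+2+2+0=10 → 3/13 = 0.2308
  class_2: TP=3, FP=0+0+3+3+0=6 → 3/9 = 0.3333
  class_3: TP=8, FP=1+1+1+3+0=6 → 8/14 = 0.5714
  class_4: TP=10, FP=2+0+3+3+1=9 → 10/19 = 0.5263
  class_5: TP=11, FP=0+1+0+2+1=4 → 11/15 = 0.7333
Macro-precision = mean = (0.4286 + 0.2308 + 0.3333 + 0.5714 + 0.5263 + 0.7333) / 6 = 0.471

0.471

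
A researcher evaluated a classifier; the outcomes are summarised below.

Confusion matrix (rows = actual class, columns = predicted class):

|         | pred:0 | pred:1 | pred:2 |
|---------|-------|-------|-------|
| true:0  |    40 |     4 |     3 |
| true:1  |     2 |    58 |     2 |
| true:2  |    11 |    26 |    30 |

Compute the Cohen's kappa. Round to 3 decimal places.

Observed agreement pₒ = trace/N = 128/176 = 0.7273
Expected agreement pₑ = Σ (rowᵢ·colᵢ)/N² = (47·53 + 62·88 + 67·35)/176² = 0.3323
κ = (pₒ − pₑ)/(1 − pₑ) = (0.7273 − 0.3323)/(1 − 0.3323) = 0.592

0.592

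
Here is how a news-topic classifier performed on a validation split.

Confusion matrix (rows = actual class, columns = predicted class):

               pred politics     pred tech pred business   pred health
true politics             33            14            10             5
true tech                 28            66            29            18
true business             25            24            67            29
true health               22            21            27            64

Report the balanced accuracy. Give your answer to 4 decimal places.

0.4850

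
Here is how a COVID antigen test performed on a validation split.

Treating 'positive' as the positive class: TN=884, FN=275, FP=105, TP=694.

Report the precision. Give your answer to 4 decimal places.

0.8686

Precision = TP/(TP+FP) = 694/(694+105) = 694/799 = 0.8686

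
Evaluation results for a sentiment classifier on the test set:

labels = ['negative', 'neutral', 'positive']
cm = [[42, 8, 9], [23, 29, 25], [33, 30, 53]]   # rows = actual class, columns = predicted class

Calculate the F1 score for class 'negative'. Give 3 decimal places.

0.535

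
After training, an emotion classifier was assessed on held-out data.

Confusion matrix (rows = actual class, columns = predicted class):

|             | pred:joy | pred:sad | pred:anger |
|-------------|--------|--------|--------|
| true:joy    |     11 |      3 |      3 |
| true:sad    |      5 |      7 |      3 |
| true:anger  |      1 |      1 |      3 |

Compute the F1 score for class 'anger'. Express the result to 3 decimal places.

Treat 'anger' as positive and all other classes as negative.
F1 score = 2·TP/(2·TP+FP+FN).
anger: TP=3, FP=3+3=6, FN=1+1=2 → 6/14 = 0.4286

0.429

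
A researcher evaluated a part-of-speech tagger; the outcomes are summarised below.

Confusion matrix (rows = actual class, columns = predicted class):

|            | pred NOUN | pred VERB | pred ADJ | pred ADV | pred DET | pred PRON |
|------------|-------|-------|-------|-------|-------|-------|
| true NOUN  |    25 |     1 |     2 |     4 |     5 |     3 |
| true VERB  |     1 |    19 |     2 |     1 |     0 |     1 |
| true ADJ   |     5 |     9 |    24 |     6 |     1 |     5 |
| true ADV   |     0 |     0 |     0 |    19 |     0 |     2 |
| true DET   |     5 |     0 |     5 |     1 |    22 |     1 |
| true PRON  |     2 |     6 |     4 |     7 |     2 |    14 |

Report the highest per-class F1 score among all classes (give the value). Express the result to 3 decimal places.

0.688

Per-class F1 score (2·TP/(2·TP+FP+FN)):
  NOUN: TP=25, FP=1+5+0+5+2=13, FN=1+2+4+5+3=15 → 50/78 = 0.6410
  VERB: TP=19, FP=1+9+0+0+6=16, FN=1+2+1+0+1=5 → 38/59 = 0.6441
  ADJ: TP=24, FP=2+2+0+5+4=13, FN=5+9+6+1+5=26 → 48/87 = 0.5517
  ADV: TP=19, FP=4+1+6+1+7=19, FN=0+0+0+0+2=2 → 38/59 = 0.6441
  DET: TP=22, FP=5+0+1+0+2=8, FN=5+0+5+1+1=12 → 44/64 = 0.6875
  PRON: TP=14, FP=3+1+5+2+1=12, FN=2+6+4+7+2=21 → 28/61 = 0.4590
Highest is class 'DET' with F1 score = 0.688.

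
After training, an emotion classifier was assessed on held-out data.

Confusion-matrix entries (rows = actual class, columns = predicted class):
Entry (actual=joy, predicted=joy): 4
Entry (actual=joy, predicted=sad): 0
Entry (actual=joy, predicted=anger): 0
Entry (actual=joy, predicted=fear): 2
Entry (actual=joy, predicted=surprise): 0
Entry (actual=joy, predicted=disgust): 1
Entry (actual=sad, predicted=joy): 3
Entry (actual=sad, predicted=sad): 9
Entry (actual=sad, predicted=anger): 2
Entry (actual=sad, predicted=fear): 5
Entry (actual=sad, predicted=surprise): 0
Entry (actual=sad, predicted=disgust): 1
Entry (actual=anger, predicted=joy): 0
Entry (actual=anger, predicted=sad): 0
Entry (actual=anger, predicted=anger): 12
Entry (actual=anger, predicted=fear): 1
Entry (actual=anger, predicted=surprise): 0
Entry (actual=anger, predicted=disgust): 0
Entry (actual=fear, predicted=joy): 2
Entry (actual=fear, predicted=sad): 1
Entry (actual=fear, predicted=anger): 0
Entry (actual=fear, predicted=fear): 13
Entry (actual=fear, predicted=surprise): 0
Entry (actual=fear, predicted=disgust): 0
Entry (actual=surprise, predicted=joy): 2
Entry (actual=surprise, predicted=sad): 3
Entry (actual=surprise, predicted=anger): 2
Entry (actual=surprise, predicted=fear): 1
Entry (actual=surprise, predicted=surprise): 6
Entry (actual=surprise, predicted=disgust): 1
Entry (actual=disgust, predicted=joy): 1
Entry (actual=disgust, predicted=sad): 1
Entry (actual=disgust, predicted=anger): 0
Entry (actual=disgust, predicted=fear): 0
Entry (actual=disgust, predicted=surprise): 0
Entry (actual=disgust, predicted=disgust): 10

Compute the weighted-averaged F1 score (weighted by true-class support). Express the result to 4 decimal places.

Per-class F1 score (2·TP/(2·TP+FP+FN)):
  joy: TP=4, FP=3+0+2+2+1=8, FN=0+0+2+0+1=3 → 8/19 = 0.42105
  sad: TP=9, FP=0+0+1+3+1=5, FN=3+2+5+0+1=11 → 18/34 = 0.52941
  anger: TP=12, FP=0+2+0+2+0=4, FN=0+0+1+0+0=1 → 24/29 = 0.82759
  fear: TP=13, FP=2+5+1+1+0=9, FN=2+1+0+0+0=3 → 26/38 = 0.68421
  surprise: TP=6, FP=0+0+0+0+0=0, FN=2+3+2+1+1=9 → 12/21 = 0.57143
  disgust: TP=10, FP=1+1+0+0+1=3, FN=1+1+0+0+0=2 → 20/25 = 0.80000
Weighted-F1 score = Σ (supportᵢ/N)·F1 scoreᵢ with N=83: (7/83)·0.42105 + (20/83)·0.52941 + (13/83)·0.82759 + (16/83)·0.68421 + (15/83)·0.57143 + (12/83)·0.80000 = 0.6435

0.6435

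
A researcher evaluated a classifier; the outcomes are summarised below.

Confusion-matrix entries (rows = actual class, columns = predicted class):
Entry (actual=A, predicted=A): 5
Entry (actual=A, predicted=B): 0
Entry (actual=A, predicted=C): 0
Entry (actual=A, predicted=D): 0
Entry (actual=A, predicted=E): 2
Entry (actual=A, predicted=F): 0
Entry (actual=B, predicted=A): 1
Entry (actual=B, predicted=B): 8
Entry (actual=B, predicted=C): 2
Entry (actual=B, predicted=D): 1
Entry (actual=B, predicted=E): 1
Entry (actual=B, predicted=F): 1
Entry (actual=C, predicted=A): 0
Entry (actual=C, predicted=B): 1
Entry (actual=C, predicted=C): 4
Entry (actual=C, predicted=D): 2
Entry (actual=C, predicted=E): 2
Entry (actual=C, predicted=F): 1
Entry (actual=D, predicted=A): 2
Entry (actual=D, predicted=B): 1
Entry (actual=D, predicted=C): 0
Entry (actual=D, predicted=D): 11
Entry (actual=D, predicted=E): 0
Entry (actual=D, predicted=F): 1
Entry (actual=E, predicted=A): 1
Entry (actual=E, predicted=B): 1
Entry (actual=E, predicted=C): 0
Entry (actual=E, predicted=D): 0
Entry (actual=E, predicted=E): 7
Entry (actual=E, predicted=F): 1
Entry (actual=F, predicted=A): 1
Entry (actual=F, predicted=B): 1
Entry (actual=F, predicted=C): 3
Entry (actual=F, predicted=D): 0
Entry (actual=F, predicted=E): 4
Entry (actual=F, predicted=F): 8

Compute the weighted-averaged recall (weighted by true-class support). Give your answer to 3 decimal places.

0.589

Per-class recall (TP/(TP+FN)):
  A: TP=5, FN=0+0+0+2+0=2 → 5/7 = 0.7143
  B: TP=8, FN=1+2+1+1+1=6 → 8/14 = 0.5714
  C: TP=4, FN=0+1+2+2+1=6 → 4/10 = 0.4000
  D: TP=11, FN=2+1+0+0+1=4 → 11/15 = 0.7333
  E: TP=7, FN=1+1+0+0+1=3 → 7/10 = 0.7000
  F: TP=8, FN=1+1+3+0+4=9 → 8/17 = 0.4706
Weighted-recall = Σ (supportᵢ/N)·recallᵢ with N=73: (7/73)·0.7143 + (14/73)·0.5714 + (10/73)·0.4000 + (15/73)·0.7333 + (10/73)·0.7000 + (17/73)·0.4706 = 0.589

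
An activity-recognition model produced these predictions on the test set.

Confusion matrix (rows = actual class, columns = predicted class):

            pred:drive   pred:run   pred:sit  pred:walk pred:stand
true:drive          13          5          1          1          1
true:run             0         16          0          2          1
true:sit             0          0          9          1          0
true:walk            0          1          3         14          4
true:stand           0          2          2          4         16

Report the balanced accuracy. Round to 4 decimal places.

Balanced accuracy = mean of per-class recall.
  drive: recall = 13/21 = 0.61905
  run: recall = 16/19 = 0.84211
  sit: recall = 9/10 = 0.90000
  walk: recall = 14/22 = 0.63636
  stand: recall = 16/24 = 0.66667
Mean = (0.61905 + 0.84211 + 0.90000 + 0.63636 + 0.66667) / 5 = 0.7328

0.7328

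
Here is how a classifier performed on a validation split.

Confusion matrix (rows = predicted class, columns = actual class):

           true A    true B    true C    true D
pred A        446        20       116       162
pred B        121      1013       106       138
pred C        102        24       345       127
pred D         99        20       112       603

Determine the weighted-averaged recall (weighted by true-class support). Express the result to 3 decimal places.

0.677

Per-class recall (TP/(TP+FN)):
  A: TP=446, FN=121+102+99=322 → 446/768 = 0.5807
  B: TP=1013, FN=20+24+20=64 → 1013/1077 = 0.9406
  C: TP=345, FN=116+106+112=334 → 345/679 = 0.5081
  D: TP=603, FN=162+138+127=427 → 603/1030 = 0.5854
Weighted-recall = Σ (supportᵢ/N)·recallᵢ with N=3554: (768/3554)·0.5807 + (1077/3554)·0.9406 + (679/3554)·0.5081 + (1030/3554)·0.5854 = 0.677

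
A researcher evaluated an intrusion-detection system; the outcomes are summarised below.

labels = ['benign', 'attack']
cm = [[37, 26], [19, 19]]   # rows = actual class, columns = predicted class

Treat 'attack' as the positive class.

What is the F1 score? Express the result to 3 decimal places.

Precision = TP/(TP+FP) = 19/45 = 0.4222
Recall = TP/(TP+FN) = 19/38 = 0.5000
F1 = 2·TP/(2·TP+FP+FN) = 38/83 = 0.458

0.458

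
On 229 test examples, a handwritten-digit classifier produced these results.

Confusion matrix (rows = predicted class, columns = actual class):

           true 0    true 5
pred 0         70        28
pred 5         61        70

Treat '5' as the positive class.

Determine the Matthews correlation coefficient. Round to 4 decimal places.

MCC = (TP·TN − FP·FN) / √((TP+FP)(TP+FN)(TN+FP)(TN+FN))
Numerator = 70·70 − 61·28 = 3192
Denominator = √(131·98·131·98) = √164814244 = 12838.0000
MCC = 3192 / 12838.0000 = 0.2486

0.2486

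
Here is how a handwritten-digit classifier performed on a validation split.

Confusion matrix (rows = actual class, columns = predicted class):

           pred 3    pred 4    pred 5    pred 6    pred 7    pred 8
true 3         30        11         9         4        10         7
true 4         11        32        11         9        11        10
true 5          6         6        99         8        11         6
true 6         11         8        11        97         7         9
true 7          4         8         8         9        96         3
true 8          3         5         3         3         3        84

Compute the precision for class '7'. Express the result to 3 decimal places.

0.696

precision = TP/(TP+FP).
7: TP=96, FP=10+11+11+7+3=42 → 96/138 = 0.6957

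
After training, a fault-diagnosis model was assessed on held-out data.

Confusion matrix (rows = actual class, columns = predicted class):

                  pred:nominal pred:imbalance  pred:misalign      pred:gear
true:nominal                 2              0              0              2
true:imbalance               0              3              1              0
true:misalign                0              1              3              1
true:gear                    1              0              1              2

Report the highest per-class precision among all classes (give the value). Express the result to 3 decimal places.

0.750

Per-class precision (TP/(TP+FP)):
  nominal: TP=2, FP=0+0+1=1 → 2/3 = 0.6667
  imbalance: TP=3, FP=0+1+0=1 → 3/4 = 0.7500
  misalign: TP=3, FP=0+1+1=2 → 3/5 = 0.6000
  gear: TP=2, FP=2+0+1=3 → 2/5 = 0.4000
Highest is class 'imbalance' with precision = 0.750.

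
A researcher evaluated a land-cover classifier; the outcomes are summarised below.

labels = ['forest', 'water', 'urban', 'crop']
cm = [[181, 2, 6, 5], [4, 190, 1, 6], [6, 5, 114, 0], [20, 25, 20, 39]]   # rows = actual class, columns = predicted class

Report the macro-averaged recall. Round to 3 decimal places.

0.791

Per-class recall (TP/(TP+FN)):
  forest: TP=181, FN=2+6+5=13 → 181/194 = 0.9330
  water: TP=190, FN=4+1+6=11 → 190/201 = 0.9453
  urban: TP=114, FN=6+5+0=11 → 114/125 = 0.9120
  crop: TP=39, FN=20+25+20=65 → 39/104 = 0.3750
Macro-recall = mean = (0.9330 + 0.9453 + 0.9120 + 0.3750) / 4 = 0.791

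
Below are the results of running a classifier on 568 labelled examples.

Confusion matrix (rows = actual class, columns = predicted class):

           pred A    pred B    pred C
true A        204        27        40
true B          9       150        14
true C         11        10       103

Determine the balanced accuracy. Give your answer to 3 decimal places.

0.817

Balanced accuracy = mean of per-class recall.
  A: recall = 204/271 = 0.7528
  B: recall = 150/173 = 0.8671
  C: recall = 103/124 = 0.8306
Mean = (0.7528 + 0.8671 + 0.8306) / 3 = 0.817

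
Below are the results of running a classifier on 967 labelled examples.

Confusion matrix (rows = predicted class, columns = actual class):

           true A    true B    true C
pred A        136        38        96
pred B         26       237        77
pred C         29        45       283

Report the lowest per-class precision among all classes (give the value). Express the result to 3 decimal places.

0.504

Per-class precision (TP/(TP+FP)):
  A: TP=136, FP=38+96=134 → 136/270 = 0.5037
  B: TP=237, FP=26+77=103 → 237/340 = 0.6971
  C: TP=283, FP=29+45=74 → 283/357 = 0.7927
Lowest is class 'A' with precision = 0.504.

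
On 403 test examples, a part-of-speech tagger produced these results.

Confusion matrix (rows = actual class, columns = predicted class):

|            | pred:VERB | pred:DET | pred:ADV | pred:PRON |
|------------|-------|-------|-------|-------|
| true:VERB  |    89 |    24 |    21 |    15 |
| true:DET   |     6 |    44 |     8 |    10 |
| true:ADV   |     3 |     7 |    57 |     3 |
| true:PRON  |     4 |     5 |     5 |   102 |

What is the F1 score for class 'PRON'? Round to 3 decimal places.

0.829

Treat 'PRON' as positive and all other classes as negative.
F1 score = 2·TP/(2·TP+FP+FN).
PRON: TP=102, FP=15+10+3=28, FN=4+5+5=14 → 204/246 = 0.8293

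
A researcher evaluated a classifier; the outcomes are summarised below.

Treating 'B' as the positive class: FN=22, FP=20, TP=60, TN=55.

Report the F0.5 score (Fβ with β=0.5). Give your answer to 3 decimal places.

Fβ = (1+β²)·TP / ((1+β²)·TP + β²·FN + FP), with β²=1/4
= 1.25·60 / (1.25·60 + 0.25·22 + 20) = 0.746

0.746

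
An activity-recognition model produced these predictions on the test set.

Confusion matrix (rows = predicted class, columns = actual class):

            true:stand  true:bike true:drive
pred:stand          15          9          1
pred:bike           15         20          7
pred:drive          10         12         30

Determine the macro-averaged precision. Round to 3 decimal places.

0.551

Per-class precision (TP/(TP+FP)):
  stand: TP=15, FP=9+1=10 → 15/25 = 0.6000
  bike: TP=20, FP=15+7=22 → 20/42 = 0.4762
  drive: TP=30, FP=10+12=22 → 30/52 = 0.5769
Macro-precision = mean = (0.6000 + 0.4762 + 0.5769) / 3 = 0.551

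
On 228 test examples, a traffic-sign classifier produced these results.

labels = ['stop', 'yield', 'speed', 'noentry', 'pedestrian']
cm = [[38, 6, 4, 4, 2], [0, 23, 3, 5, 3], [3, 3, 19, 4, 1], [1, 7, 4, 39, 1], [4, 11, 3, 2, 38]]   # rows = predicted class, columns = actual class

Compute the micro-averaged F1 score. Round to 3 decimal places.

0.689

Micro-averaging pools counts across classes: ΣTP=157, ΣFP=71, ΣFN=71.
Micro-F1 score = 2·TP/(2·TP+FP+FN) on pooled counts = 0.689 (equals overall accuracy in single-label multiclass).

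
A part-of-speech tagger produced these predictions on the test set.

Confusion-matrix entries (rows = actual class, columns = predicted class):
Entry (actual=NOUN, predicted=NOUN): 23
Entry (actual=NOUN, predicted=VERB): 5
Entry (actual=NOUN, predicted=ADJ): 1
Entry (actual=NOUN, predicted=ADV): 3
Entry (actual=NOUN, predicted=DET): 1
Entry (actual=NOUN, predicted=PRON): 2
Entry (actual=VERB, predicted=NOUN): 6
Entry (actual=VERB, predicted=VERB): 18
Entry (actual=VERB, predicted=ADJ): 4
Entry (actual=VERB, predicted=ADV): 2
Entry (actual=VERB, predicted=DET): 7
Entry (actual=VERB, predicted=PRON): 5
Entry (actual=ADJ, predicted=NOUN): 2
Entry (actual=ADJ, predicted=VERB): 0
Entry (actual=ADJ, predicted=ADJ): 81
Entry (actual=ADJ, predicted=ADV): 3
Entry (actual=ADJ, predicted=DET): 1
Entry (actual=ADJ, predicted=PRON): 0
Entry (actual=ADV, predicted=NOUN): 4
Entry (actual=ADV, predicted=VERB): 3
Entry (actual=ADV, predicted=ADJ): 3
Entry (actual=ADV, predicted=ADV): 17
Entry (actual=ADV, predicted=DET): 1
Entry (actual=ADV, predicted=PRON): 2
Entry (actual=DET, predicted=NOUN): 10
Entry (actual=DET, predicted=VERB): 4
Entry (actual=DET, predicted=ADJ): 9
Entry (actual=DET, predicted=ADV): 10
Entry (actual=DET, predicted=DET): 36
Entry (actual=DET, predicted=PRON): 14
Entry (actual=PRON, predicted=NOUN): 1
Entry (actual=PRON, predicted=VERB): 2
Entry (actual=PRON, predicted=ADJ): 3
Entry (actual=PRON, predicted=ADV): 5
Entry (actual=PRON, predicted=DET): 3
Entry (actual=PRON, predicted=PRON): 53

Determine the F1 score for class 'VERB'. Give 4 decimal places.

Treat 'VERB' as positive and all other classes as negative.
F1 score = 2·TP/(2·TP+FP+FN).
VERB: TP=18, FP=5+0+3+4+2=14, FN=6+4+2+7+5=24 → 36/74 = 0.48649

0.4865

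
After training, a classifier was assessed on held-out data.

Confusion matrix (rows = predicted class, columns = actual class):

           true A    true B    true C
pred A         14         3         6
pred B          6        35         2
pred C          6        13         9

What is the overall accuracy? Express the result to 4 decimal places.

0.6170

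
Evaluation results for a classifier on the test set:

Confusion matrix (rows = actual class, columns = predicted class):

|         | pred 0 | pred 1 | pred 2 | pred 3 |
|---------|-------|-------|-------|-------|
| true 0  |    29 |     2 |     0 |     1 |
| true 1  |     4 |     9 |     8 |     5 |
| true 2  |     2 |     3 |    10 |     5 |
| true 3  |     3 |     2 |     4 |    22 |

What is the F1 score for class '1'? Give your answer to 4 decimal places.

0.4286

Treat '1' as positive and all other classes as negative.
F1 score = 2·TP/(2·TP+FP+FN).
1: TP=9, FP=2+3+2=7, FN=4+8+5=17 → 18/42 = 0.42857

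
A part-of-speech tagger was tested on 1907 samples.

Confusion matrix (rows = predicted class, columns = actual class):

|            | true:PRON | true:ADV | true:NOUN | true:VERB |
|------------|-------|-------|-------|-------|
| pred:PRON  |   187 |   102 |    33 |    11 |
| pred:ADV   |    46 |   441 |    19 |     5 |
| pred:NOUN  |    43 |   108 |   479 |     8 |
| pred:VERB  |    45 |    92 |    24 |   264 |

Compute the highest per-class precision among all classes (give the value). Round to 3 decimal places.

0.863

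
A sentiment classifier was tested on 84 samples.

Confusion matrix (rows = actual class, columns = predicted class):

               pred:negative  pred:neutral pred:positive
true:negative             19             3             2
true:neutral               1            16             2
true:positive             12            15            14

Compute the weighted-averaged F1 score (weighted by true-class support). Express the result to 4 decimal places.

Per-class F1 score (2·TP/(2·TP+FP+FN)):
  negative: TP=19, FP=1+12=13, FN=3+2=5 → 38/56 = 0.67857
  neutral: TP=16, FP=3+15=18, FN=1+2=3 → 32/53 = 0.60377
  positive: TP=14, FP=2+2=4, FN=12+15=27 → 28/59 = 0.47458
Weighted-F1 score = Σ (supportᵢ/N)·F1 scoreᵢ with N=84: (24/84)·0.67857 + (19/84)·0.60377 + (41/84)·0.47458 = 0.5621

0.5621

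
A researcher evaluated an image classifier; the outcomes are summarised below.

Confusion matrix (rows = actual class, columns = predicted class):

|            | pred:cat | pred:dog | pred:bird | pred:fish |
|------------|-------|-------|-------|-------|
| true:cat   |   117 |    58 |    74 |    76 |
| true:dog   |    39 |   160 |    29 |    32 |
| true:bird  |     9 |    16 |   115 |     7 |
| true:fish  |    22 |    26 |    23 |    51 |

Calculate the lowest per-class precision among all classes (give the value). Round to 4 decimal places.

0.3072

Per-class precision (TP/(TP+FP)):
  cat: TP=117, FP=39+9+22=70 → 117/187 = 0.62567
  dog: TP=160, FP=58+16+26=100 → 160/260 = 0.61538
  bird: TP=115, FP=74+29+23=126 → 115/241 = 0.47718
  fish: TP=51, FP=76+32+7=115 → 51/166 = 0.30723
Lowest is class 'fish' with precision = 0.3072.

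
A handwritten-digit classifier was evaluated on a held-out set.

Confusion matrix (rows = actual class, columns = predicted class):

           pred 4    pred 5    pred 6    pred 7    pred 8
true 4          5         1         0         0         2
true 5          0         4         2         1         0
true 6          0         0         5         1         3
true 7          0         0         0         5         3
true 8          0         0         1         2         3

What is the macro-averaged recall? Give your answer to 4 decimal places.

Per-class recall (TP/(TP+FN)):
  4: TP=5, FN=1+0+0+2=3 → 5/8 = 0.62500
  5: TP=4, FN=0+2+1+0=3 → 4/7 = 0.57143
  6: TP=5, FN=0+0+1+3=4 → 5/9 = 0.55556
  7: TP=5, FN=0+0+0+3=3 → 5/8 = 0.62500
  8: TP=3, FN=0+0+1+2=3 → 3/6 = 0.50000
Macro-recall = mean = (0.62500 + 0.57143 + 0.55556 + 0.62500 + 0.50000) / 5 = 0.5754

0.5754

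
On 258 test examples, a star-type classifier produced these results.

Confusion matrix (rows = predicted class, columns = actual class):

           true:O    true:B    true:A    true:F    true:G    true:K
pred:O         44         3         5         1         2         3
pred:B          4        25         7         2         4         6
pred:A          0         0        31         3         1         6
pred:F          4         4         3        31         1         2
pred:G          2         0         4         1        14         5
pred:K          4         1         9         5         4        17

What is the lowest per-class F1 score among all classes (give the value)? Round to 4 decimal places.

0.4304

Per-class F1 score (2·TP/(2·TP+FP+FN)):
  O: TP=44, FP=3+5+1+2+3=14, FN=4+0+4+2+4=14 → 88/116 = 0.75862
  B: TP=25, FP=4+7+2+4+6=23, FN=3+0+4+0+1=8 → 50/81 = 0.61728
  A: TP=31, FP=0+0+3+1+6=10, FN=5+7+3+4+9=28 → 62/100 = 0.62000
  F: TP=31, FP=4+4+3+1+2=14, FN=1+2+3+1+5=12 → 62/88 = 0.70455
  G: TP=14, FP=2+0+4+1+5=12, FN=2+4+1+1+4=12 → 28/52 = 0.53846
  K: TP=17, FP=4+1+9+5+4=23, FN=3+6+6+2+5=22 → 34/79 = 0.43038
Lowest is class 'K' with F1 score = 0.4304.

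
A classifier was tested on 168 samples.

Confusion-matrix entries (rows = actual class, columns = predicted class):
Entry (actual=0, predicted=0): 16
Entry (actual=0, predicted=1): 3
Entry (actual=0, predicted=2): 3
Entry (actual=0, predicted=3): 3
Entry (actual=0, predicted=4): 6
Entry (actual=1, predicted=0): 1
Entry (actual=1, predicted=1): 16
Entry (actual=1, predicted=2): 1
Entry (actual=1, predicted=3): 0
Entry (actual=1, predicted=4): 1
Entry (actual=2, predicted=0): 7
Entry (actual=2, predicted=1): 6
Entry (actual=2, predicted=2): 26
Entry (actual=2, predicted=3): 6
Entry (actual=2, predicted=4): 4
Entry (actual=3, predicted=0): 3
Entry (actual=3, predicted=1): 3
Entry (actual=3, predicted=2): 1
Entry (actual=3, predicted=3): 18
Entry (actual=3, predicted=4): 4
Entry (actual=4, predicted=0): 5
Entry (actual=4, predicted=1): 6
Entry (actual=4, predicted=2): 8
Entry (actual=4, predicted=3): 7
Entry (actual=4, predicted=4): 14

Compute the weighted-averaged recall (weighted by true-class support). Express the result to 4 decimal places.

0.5357

Per-class recall (TP/(TP+FN)):
  0: TP=16, FN=3+3+3+6=15 → 16/31 = 0.51613
  1: TP=16, FN=1+1+0+1=3 → 16/19 = 0.84211
  2: TP=26, FN=7+6+6+4=23 → 26/49 = 0.53061
  3: TP=18, FN=3+3+1+4=11 → 18/29 = 0.62069
  4: TP=14, FN=5+6+8+7=26 → 14/40 = 0.35000
Weighted-recall = Σ (supportᵢ/N)·recallᵢ with N=168: (31/168)·0.51613 + (19/168)·0.84211 + (49/168)·0.53061 + (29/168)·0.62069 + (40/168)·0.35000 = 0.5357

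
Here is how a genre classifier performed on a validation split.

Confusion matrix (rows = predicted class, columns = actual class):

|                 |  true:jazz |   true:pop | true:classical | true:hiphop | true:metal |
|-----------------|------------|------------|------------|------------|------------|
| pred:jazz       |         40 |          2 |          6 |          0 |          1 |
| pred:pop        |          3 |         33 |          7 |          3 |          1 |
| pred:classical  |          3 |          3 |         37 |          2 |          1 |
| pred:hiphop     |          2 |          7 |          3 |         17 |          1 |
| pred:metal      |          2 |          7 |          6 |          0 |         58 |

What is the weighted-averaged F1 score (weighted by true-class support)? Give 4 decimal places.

0.7523

Per-class F1 score (2·TP/(2·TP+FP+FN)):
  jazz: TP=40, FP=2+6+0+1=9, FN=3+3+2+2=10 → 80/99 = 0.80808
  pop: TP=33, FP=3+7+3+1=14, FN=2+3+7+7=19 → 66/99 = 0.66667
  classical: TP=37, FP=3+3+2+1=9, FN=6+7+3+6=22 → 74/105 = 0.70476
  hiphop: TP=17, FP=2+7+3+1=13, FN=0+3+2+0=5 → 34/52 = 0.65385
  metal: TP=58, FP=2+7+6+0=15, FN=1+1+1+1=4 → 116/135 = 0.85926
Weighted-F1 score = Σ (supportᵢ/N)·F1 scoreᵢ with N=245: (50/245)·0.80808 + (52/245)·0.66667 + (59/245)·0.70476 + (22/245)·0.65385 + (62/245)·0.85926 = 0.7523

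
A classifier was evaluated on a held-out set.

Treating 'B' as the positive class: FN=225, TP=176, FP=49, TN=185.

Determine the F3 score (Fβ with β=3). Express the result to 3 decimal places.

Fβ = (1+β²)·TP / ((1+β²)·TP + β²·FN + FP), with β²=9
= 10·176 / (10·176 + 9·225 + 49) = 0.459

0.459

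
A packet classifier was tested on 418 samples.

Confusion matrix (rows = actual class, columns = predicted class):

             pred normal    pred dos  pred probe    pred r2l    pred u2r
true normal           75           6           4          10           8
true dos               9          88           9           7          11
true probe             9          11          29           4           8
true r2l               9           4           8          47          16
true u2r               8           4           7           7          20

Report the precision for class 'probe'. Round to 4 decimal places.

0.5088

Treat 'probe' as positive and all other classes as negative.
precision = TP/(TP+FP).
probe: TP=29, FP=4+9+8+7=28 → 29/57 = 0.50877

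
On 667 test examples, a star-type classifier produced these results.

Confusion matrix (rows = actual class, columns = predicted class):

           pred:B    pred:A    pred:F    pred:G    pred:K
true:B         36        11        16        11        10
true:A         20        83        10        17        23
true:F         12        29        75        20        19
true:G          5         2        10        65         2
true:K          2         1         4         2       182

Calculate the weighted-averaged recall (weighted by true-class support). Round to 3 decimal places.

0.661

Per-class recall (TP/(TP+FN)):
  B: TP=36, FN=11+16+11+10=48 → 36/84 = 0.4286
  A: TP=83, FN=20+10+17+23=70 → 83/153 = 0.5425
  F: TP=75, FN=12+29+20+19=80 → 75/155 = 0.4839
  G: TP=65, FN=5+2+10+2=19 → 65/84 = 0.7738
  K: TP=182, FN=2+1+4+2=9 → 182/191 = 0.9529
Weighted-recall = Σ (supportᵢ/N)·recallᵢ with N=667: (84/667)·0.4286 + (153/667)·0.5425 + (155/667)·0.4839 + (84/667)·0.7738 + (191/667)·0.9529 = 0.661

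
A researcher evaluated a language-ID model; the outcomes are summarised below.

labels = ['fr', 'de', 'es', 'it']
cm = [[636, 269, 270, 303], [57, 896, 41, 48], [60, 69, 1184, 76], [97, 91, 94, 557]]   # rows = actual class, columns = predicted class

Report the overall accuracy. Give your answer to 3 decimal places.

0.689

Accuracy = trace / total = (636+896+1184+557=3273) / 4748 = 3273/4748 = 0.689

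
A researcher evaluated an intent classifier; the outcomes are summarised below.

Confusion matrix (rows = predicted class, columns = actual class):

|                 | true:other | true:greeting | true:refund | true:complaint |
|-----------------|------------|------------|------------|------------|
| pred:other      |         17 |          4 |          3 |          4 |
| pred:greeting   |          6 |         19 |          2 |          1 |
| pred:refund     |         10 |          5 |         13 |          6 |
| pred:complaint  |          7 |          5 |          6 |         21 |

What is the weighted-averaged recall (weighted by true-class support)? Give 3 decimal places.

0.543

Per-class recall (TP/(TP+FN)):
  other: TP=17, FN=6+10+7=23 → 17/40 = 0.4250
  greeting: TP=19, FN=4+5+5=14 → 19/33 = 0.5758
  refund: TP=13, FN=3+2+6=11 → 13/24 = 0.5417
  complaint: TP=21, FN=4+1+6=11 → 21/32 = 0.6563
Weighted-recall = Σ (supportᵢ/N)·recallᵢ with N=129: (40/129)·0.4250 + (33/129)·0.5758 + (24/129)·0.5417 + (32/129)·0.6563 = 0.543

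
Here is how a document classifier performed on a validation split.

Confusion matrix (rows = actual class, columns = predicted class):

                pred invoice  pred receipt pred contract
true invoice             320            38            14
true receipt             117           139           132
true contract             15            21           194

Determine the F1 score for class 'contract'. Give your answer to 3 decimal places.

0.681

Take TP from the diagonal, FP from the rest of the 'contract' prediction marginal, FN from the rest of the 'contract' actual marginal.
F1 score = 2·TP/(2·TP+FP+FN).
contract: TP=194, FP=14+132=146, FN=15+21=36 → 388/570 = 0.6807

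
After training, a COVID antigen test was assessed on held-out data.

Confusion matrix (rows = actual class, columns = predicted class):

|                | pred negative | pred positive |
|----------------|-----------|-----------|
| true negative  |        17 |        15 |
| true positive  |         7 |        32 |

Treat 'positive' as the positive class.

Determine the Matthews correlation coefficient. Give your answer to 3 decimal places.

0.370

MCC = (TP·TN − FP·FN) / √((TP+FP)(TP+FN)(TN+FP)(TN+FN))
Numerator = 32·17 − 15·7 = 439
Denominator = √(47·39·32·24) = √1407744 = 1186.4839
MCC = 439 / 1186.4839 = 0.370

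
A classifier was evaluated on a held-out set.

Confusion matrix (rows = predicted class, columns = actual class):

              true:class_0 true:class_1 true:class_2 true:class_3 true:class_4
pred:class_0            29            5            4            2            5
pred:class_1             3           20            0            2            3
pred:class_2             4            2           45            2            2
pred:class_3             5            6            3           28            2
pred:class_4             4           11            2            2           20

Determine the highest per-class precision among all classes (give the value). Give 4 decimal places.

Per-class precision (TP/(TP+FP)):
  class_0: TP=29, FP=5+4+2+5=16 → 29/45 = 0.64444
  class_1: TP=20, FP=3+0+2+3=8 → 20/28 = 0.71429
  class_2: TP=45, FP=4+2+2+2=10 → 45/55 = 0.81818
  class_3: TP=28, FP=5+6+3+2=16 → 28/44 = 0.63636
  class_4: TP=20, FP=4+11+2+2=19 → 20/39 = 0.51282
Highest is class 'class_2' with precision = 0.8182.

0.8182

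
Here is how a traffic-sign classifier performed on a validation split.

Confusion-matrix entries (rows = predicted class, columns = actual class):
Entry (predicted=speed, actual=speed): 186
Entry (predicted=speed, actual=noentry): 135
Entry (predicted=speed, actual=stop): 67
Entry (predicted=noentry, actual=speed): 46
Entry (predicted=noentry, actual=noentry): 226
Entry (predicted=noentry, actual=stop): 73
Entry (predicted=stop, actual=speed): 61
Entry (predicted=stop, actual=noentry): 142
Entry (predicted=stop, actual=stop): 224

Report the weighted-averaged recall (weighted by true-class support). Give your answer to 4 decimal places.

0.5483

Per-class recall (TP/(TP+FN)):
  speed: TP=186, FN=46+61=107 → 186/293 = 0.63481
  noentry: TP=226, FN=135+142=277 → 226/503 = 0.44930
  stop: TP=224, FN=67+73=140 → 224/364 = 0.61538
Weighted-recall = Σ (supportᵢ/N)·recallᵢ with N=1160: (293/1160)·0.63481 + (503/1160)·0.44930 + (364/1160)·0.61538 = 0.5483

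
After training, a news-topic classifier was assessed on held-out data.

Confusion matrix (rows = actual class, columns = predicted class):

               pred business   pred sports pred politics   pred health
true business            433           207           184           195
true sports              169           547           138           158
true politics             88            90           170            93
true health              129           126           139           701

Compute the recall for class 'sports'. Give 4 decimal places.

Take TP from the diagonal, FP from the rest of the 'sports' prediction marginal, FN from the rest of the 'sports' actual marginal.
recall = TP/(TP+FN).
sports: TP=547, FN=169+138+158=465 → 547/1012 = 0.54051

0.5405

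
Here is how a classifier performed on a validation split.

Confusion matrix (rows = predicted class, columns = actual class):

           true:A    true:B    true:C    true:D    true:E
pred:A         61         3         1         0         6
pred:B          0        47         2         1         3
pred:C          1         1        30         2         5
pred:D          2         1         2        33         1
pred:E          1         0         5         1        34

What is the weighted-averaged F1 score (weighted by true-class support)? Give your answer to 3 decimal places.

0.841

Per-class F1 score (2·TP/(2·TP+FP+FN)):
  A: TP=61, FP=3+1+0+6=10, FN=0+1+2+1=4 → 122/136 = 0.8971
  B: TP=47, FP=0+2+1+3=6, FN=3+1+1+0=5 → 94/105 = 0.8952
  C: TP=30, FP=1+1+2+5=9, FN=1+2+2+5=10 → 60/79 = 0.7595
  D: TP=33, FP=2+1+2+1=6, FN=0+1+2+1=4 → 66/76 = 0.8684
  E: TP=34, FP=1+0+5+1=7, FN=6+3+5+1=15 → 68/90 = 0.7556
Weighted-F1 score = Σ (supportᵢ/N)·F1 scoreᵢ with N=243: (65/243)·0.8971 + (52/243)·0.8952 + (40/243)·0.7595 + (37/243)·0.8684 + (49/243)·0.7556 = 0.841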